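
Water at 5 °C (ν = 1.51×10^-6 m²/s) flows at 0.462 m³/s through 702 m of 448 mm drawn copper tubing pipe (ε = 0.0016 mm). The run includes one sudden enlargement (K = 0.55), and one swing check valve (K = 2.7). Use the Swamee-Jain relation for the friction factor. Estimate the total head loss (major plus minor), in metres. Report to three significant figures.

H_L ≈ 9.63 m

V = 4Q/(πD²) = 2.931 m/s; V²/2g = 0.4378 m
Re = 8.70×10^5, ε/D = 3.57×10^-6 → f = 0.01197 (Swamee-Jain)
Major: h_f = f(L/D)·V²/2g = 0.01197·1567·0.4378 = 8.210 m
Minor: ΣK = 3.25; h_m = ΣK·V²/2g = 1.423 m
Total H_L = 8.210 + 1.423 = 9.633 m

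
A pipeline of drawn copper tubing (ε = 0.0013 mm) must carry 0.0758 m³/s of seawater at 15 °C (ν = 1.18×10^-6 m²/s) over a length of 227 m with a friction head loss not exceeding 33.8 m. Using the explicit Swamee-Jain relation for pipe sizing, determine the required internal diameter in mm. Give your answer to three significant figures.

Swamee-Jain (Type III): D = 0.66·[ε^1.25·(LQ²/(gh_f))^4.75 + ν·Q^9.4·(L/(gh_f))^5.2]^0.04
LQ²/(gh_f) = 0.003933; L/(gh_f) = 0.6846
Term 1 = ε^1.25·(…)^4.75 = 1.65×10^-19; Term 2 = ν·Q^9.4·(…)^5.2 = 4.84×10^-18
D = 0.66·(1.65×10^-19 + 4.84×10^-18)^0.04 = 0.1341 m = 134 mm
Check: V = 5.36 m/s, Re = 6.10×10^5, f = 0.01281, h_f = 31.8 m ≈ 33.8 m ✓

D ≈ 134 mm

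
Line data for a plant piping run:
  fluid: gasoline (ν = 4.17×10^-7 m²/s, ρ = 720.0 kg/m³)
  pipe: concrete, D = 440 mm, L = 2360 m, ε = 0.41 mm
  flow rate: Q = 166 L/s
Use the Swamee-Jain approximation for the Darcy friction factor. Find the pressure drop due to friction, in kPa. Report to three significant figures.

Δp ≈ 45.3 kPa

V = 4Q/(πD²) = 4·0.166/(π·0.440²) = 1.092 m/s
Re = VD/ν = 1.092·0.440/4.17×10^-7 = 1.15×10^6 → turbulent
ε/D = 0.41/440 = 9.32×10^-4
Swamee-Jain: f = 0.01967
h_f = f(L/D)V²/(2g) = 0.01967·(2360/0.440)·1.092²/(2·9.81) = 6.407 m
Δp = ρg·h_f = 720.0·9.81·6.407 = 45.26 kPa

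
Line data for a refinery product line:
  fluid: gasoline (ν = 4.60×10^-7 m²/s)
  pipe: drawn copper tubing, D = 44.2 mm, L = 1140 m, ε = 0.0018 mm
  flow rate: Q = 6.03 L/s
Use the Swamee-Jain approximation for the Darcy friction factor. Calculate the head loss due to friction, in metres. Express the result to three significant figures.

h_f ≈ 290 m

V = 4Q/(πD²) = 4·0.00603/(π·0.0442²) = 3.930 m/s
Re = VD/ν = 3.930·0.0442/4.60×10^-7 = 3.78×10^5 → turbulent
ε/D = 0.0018/44.2 = 4.07×10^-5
Swamee-Jain: f = 0.01430
h_f = f(L/D)V²/(2g) = 0.01430·(1140/0.0442)·3.930²/(2·9.81) = 290.3 m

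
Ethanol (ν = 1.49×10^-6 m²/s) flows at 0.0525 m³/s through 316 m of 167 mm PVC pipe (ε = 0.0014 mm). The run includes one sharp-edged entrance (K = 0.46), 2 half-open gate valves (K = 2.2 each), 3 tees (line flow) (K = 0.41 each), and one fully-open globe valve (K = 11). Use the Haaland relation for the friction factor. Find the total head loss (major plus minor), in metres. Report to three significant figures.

V = 4Q/(πD²) = 2.397 m/s; V²/2g = 0.2928 m
Re = 2.69×10^5, ε/D = 8.38×10^-6 → f = 0.01471 (Haaland)
Major: h_f = f(L/D)·V²/2g = 0.01471·1892·0.2928 = 8.148 m
Minor: ΣK = 17.1; h_m = ΣK·V²/2g = 5.004 m
Total H_L = 8.148 + 5.004 = 13.15 m

H_L ≈ 13.2 m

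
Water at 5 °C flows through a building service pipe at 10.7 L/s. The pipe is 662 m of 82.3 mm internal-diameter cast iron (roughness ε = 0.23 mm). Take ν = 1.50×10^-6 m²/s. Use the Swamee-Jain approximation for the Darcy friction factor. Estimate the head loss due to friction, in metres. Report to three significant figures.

h_f ≈ 45.0 m

V = 4Q/(πD²) = 4·0.0107/(π·0.0823²) = 2.011 m/s
Re = VD/ν = 2.011·0.0823/1.50×10^-6 = 1.10×10^5 → turbulent
ε/D = 0.23/82.3 = 0.00279
Swamee-Jain: f = 0.02713
h_f = f(L/D)V²/(2g) = 0.02713·(662/0.0823)·2.011²/(2·9.81) = 45.00 m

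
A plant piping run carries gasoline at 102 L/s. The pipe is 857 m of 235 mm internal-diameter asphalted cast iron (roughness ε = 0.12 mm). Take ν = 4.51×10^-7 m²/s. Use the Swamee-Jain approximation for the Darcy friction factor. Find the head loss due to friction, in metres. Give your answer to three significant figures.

h_f ≈ 17.8 m

V = 4Q/(πD²) = 4·0.102/(π·0.235²) = 2.352 m/s
Re = VD/ν = 2.352·0.235/4.51×10^-7 = 1.23×10^6 → turbulent
ε/D = 0.12/235 = 5.11×10^-4
Swamee-Jain: f = 0.01728
h_f = f(L/D)V²/(2g) = 0.01728·(857/0.235)·2.352²/(2·9.81) = 17.76 m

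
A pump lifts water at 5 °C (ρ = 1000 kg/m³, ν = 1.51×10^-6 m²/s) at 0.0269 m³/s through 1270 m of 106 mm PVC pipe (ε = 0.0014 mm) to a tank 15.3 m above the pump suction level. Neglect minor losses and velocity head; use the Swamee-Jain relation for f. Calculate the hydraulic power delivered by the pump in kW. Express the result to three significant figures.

V = 4Q/(πD²) = 3.048 m/s; Re = 2.14×10^5; ε/D = 1.32×10^-5; f = 0.01546
h_f = f(L/D)V²/2g = 87.70 m
Total head H = z + h_f = 15.3 + 87.70 = 103.0 m
P_hyd = ρgQH = 1000·9.81·0.0269·103.0 = 27.18 kW

P_hyd ≈ 27.2 kW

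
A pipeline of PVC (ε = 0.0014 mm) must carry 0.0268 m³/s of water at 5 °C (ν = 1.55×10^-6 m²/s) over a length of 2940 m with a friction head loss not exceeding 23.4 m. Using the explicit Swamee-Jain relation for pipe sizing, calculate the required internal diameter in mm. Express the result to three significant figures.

D ≈ 169 mm

Swamee-Jain (Type III): D = 0.66·[ε^1.25·(LQ²/(gh_f))^4.75 + ν·Q^9.4·(L/(gh_f))^5.2]^0.04
LQ²/(gh_f) = 0.009199; L/(gh_f) = 12.81
Term 1 = ε^1.25·(…)^4.75 = 1.02×10^-17; Term 2 = ν·Q^9.4·(…)^5.2 = 1.49×10^-15
D = 0.66·(1.02×10^-17 + 1.49×10^-15)^0.04 = 0.1685 m = 169 mm
Check: V = 1.20 m/s, Re = 1.31×10^5, f = 0.01696, h_f = 21.8 m ≈ 23.4 m ✓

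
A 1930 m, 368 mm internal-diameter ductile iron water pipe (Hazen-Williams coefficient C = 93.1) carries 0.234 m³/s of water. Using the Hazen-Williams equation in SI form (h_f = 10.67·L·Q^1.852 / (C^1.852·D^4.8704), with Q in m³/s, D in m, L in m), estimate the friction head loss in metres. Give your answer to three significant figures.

h_f ≈ 41.1 m

h_f = 10.67·1930·0.234^1.852 / (93.1^1.852·0.368^4.8704) = 41.07 m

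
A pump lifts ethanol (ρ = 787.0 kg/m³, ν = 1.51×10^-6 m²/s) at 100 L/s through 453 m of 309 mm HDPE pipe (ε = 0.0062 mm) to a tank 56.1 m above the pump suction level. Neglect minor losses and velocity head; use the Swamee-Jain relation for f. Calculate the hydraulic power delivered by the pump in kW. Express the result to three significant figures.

V = 4Q/(πD²) = 1.334 m/s; Re = 2.73×10^5; ε/D = 2.01×10^-5; f = 0.01485
h_f = f(L/D)V²/2g = 1.974 m
Total head H = z + h_f = 56.1 + 1.974 = 58.07 m
P_hyd = ρgQH = 787.0·9.81·0.100·58.07 = 44.84 kW

P_hyd ≈ 44.8 kW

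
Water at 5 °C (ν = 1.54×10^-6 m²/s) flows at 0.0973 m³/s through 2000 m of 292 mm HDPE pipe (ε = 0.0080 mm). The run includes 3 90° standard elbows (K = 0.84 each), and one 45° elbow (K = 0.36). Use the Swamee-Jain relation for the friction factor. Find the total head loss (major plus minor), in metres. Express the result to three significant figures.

H_L ≈ 11.3 m

V = 4Q/(πD²) = 1.453 m/s; V²/2g = 0.1076 m
Re = 2.75×10^5, ε/D = 2.74×10^-5 → f = 0.01491 (Swamee-Jain)
Major: h_f = f(L/D)·V²/2g = 0.01491·6849·0.1076 = 10.99 m
Minor: ΣK = 2.88; h_m = ΣK·V²/2g = 0.3099 m
Total H_L = 10.99 + 0.3099 = 11.30 m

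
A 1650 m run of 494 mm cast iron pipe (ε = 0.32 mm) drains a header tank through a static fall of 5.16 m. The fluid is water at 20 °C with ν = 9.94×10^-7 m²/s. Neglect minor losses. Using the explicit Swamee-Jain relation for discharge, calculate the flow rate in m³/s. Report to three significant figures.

Swamee-Jain (Type II): Q = -0.965·√(gD⁵h_f/L)·ln[ε/(3.7D) + √(3.17ν²L/(gD³h_f))]
√(gD⁵h_f/L) = √(9.81·0.494⁵·5.16/1650) = 0.03004
ε/(3.7D) = 1.75×10^-4; √(3.17ν²L/(gD³h_f)) = 2.91×10^-5
Q = -0.965·0.03004·ln(2.042×10^-4) = 0.2463 m³/s
Check: V = 1.29 m/s, Re = 6.39×10^5, f = 0.01847, h_f = 5.19 m ≈ 5.16 m ✓

Q ≈ 0.246 m³/s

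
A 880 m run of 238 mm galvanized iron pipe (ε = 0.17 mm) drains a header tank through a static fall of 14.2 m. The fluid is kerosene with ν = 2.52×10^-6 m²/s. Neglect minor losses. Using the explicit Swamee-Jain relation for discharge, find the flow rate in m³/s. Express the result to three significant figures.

Q ≈ 0.0864 m³/s

Swamee-Jain (Type II): Q = -0.965·√(gD⁵h_f/L)·ln[ε/(3.7D) + √(3.17ν²L/(gD³h_f))]
√(gD⁵h_f/L) = √(9.81·0.238⁵·14.2/880) = 0.01099
ε/(3.7D) = 1.93×10^-4; √(3.17ν²L/(gD³h_f)) = 9.71×10^-5
Q = -0.965·0.01099·ln(2.902×10^-4) = 0.08642 m³/s
Check: V = 1.94 m/s, Re = 1.83×10^5, f = 0.02011, h_f = 14.3 m ≈ 14.2 m ✓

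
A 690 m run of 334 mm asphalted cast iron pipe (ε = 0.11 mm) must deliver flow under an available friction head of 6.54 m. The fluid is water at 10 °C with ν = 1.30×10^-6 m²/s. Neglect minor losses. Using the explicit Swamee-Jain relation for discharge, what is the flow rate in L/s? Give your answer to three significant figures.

Swamee-Jain (Type II): Q = -0.965·√(gD⁵h_f/L)·ln[ε/(3.7D) + √(3.17ν²L/(gD³h_f))]
√(gD⁵h_f/L) = √(9.81·0.334⁵·6.54/690) = 0.01966
ε/(3.7D) = 8.90×10^-5; √(3.17ν²L/(gD³h_f)) = 3.93×10^-5
Q = -0.965·0.01966·ln(1.283×10^-4) = 0.1700 m³/s
Check: V = 1.94 m/s, Re = 4.98×10^5, f = 0.01660, h_f = 6.58 m ≈ 6.54 m ✓

Q ≈ 170 L/s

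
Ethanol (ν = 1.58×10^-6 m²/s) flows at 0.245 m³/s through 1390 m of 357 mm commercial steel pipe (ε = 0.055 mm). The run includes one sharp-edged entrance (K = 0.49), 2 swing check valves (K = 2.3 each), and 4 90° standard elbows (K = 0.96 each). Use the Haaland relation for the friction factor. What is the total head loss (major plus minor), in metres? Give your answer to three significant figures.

H_L ≈ 20.2 m

V = 4Q/(πD²) = 2.448 m/s; V²/2g = 0.3053 m
Re = 5.53×10^5, ε/D = 1.54×10^-4 → f = 0.01470 (Haaland)
Major: h_f = f(L/D)·V²/2g = 0.01470·3894·0.3053 = 17.48 m
Minor: ΣK = 8.93; h_m = ΣK·V²/2g = 2.727 m
Total H_L = 17.48 + 2.727 = 20.21 m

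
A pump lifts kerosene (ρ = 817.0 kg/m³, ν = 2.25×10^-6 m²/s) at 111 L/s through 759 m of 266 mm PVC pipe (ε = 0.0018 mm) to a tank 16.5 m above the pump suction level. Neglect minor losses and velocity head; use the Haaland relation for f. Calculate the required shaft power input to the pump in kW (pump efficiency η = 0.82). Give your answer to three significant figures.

V = 4Q/(πD²) = 1.997 m/s; Re = 2.36×10^5; ε/D = 6.77×10^-6; f = 0.01505
h_f = f(L/D)V²/2g = 8.735 m
Total head H = z + h_f = 16.5 + 8.735 = 25.23 m
P_hyd = ρgQH = 817.0·9.81·0.111·25.23 = 22.45 kW
P_shaft = P_hyd/η = 22.45/0.82 = 27.38 kW

P_shaft ≈ 27.4 kW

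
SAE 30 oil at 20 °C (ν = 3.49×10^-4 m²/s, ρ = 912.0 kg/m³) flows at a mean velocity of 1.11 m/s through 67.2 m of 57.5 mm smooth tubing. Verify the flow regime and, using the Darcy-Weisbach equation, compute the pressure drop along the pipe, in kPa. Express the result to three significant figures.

Re = VD/ν = 1.11·0.05750/3.49×10^-4 = 183 → laminar (Re < 2300)
f = 64/Re = 0.3500
h_f = f(L/D)V²/(2g) = 0.3500·(67.2/0.05750)·1.11²/(2·9.81) = 25.68 m
Δp = ρg·h_f = 912.0·9.81·25.68 = 229.8 kPa

Δp ≈ 230 kPa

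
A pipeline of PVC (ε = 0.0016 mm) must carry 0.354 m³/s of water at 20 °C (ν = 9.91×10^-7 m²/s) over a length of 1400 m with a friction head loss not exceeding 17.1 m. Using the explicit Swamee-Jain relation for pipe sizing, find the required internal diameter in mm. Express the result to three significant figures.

Swamee-Jain (Type III): D = 0.66·[ε^1.25·(LQ²/(gh_f))^4.75 + ν·Q^9.4·(L/(gh_f))^5.2]^0.04
LQ²/(gh_f) = 1.046; L/(gh_f) = 8.346
Term 1 = ε^1.25·(…)^4.75 = 7.04×10^-8; Term 2 = ν·Q^9.4·(…)^5.2 = 3.53×10^-6
D = 0.66·(7.04×10^-8 + 3.53×10^-6)^0.04 = 0.3998 m = 400 mm
Check: V = 2.82 m/s, Re = 1.14×10^6, f = 0.01147, h_f = 16.3 m ≈ 17.1 m ✓

D ≈ 400 mm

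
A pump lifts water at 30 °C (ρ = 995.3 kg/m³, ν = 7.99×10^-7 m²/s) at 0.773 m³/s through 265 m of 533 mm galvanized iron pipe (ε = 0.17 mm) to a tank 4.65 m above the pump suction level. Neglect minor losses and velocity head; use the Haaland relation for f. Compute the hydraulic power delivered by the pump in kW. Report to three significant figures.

P_hyd ≈ 70.5 kW

V = 4Q/(πD²) = 3.464 m/s; Re = 2.31×10^6; ε/D = 3.19×10^-4; f = 0.01544
h_f = f(L/D)V²/2g = 4.695 m
Total head H = z + h_f = 4.65 + 4.695 = 9.345 m
P_hyd = ρgQH = 995.3·9.81·0.773·9.345 = 70.53 kW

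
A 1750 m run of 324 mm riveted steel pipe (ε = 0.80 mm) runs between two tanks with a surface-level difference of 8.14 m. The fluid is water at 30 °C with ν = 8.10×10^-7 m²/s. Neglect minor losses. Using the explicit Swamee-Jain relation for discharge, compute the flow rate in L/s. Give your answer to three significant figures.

Q ≈ 89.4 L/s

Swamee-Jain (Type II): Q = -0.965·√(gD⁵h_f/L)·ln[ε/(3.7D) + √(3.17ν²L/(gD³h_f))]
√(gD⁵h_f/L) = √(9.81·0.324⁵·8.14/1750) = 0.01276
ε/(3.7D) = 6.67×10^-4; √(3.17ν²L/(gD³h_f)) = 3.66×10^-5
Q = -0.965·0.01276·ln(7.039×10^-4) = 0.08941 m³/s
Check: V = 1.08 m/s, Re = 4.34×10^5, f = 0.02527, h_f = 8.18 m ≈ 8.14 m ✓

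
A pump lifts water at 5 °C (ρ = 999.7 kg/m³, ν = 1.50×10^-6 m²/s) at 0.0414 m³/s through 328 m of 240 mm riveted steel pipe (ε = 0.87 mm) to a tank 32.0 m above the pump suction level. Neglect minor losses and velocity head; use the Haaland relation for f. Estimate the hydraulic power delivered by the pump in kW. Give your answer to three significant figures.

P_hyd ≈ 13.7 kW

V = 4Q/(πD²) = 0.9151 m/s; Re = 1.46×10^5; ε/D = 0.00363; f = 0.02839
h_f = f(L/D)V²/2g = 1.656 m
Total head H = z + h_f = 32.0 + 1.656 = 33.66 m
P_hyd = ρgQH = 999.7·9.81·0.0414·33.66 = 13.66 kW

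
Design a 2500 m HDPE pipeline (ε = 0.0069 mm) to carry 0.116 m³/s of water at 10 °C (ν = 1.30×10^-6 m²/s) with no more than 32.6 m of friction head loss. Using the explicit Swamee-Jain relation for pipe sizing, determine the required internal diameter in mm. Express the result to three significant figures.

Swamee-Jain (Type III): D = 0.66·[ε^1.25·(LQ²/(gh_f))^4.75 + ν·Q^9.4·(L/(gh_f))^5.2]^0.04
LQ²/(gh_f) = 0.1052; L/(gh_f) = 7.817
Term 1 = ε^1.25·(…)^4.75 = 8.00×10^-12; Term 2 = ν·Q^9.4·(…)^5.2 = 9.20×10^-11
D = 0.66·(8.00×10^-12 + 9.20×10^-11)^0.04 = 0.2627 m = 263 mm
Check: V = 2.14 m/s, Re = 4.32×10^5, f = 0.01381, h_f = 30.7 m ≈ 32.6 m ✓

D ≈ 263 mm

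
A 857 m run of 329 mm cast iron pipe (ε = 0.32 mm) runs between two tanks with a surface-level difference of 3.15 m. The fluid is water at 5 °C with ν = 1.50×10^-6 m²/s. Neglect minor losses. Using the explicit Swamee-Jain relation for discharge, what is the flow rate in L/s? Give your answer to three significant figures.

Q ≈ 90.9 L/s

Swamee-Jain (Type II): Q = -0.965·√(gD⁵h_f/L)·ln[ε/(3.7D) + √(3.17ν²L/(gD³h_f))]
√(gD⁵h_f/L) = √(9.81·0.329⁵·3.15/857) = 0.01179
ε/(3.7D) = 2.63×10^-4; √(3.17ν²L/(gD³h_f)) = 7.45×10^-5
Q = -0.965·0.01179·ln(3.374×10^-4) = 0.09095 m³/s
Check: V = 1.07 m/s, Re = 2.35×10^5, f = 0.02089, h_f = 3.17 m ≈ 3.15 m ✓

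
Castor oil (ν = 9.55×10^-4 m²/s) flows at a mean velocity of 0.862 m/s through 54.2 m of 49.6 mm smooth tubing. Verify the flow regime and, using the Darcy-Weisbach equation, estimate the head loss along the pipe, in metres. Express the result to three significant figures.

h_f ≈ 59.2 m

Re = VD/ν = 0.862·0.04960/9.55×10^-4 = 44.8 → laminar (Re < 2300)
f = 64/Re = 1.430
h_f = f(L/D)V²/(2g) = 1.430·(54.2/0.04960)·0.862²/(2·9.81) = 59.16 m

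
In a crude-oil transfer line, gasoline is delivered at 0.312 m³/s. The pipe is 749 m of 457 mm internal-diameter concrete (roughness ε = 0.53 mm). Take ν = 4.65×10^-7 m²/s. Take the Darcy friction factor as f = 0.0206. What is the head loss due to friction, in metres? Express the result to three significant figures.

h_f ≈ 6.23 m

V = 4Q/(πD²) = 4·0.312/(π·0.457²) = 1.902 m/s
h_f = f(L/D)V²/(2g) = 0.02060·(749/0.457)·1.902²/(2·9.81) = 6.226 m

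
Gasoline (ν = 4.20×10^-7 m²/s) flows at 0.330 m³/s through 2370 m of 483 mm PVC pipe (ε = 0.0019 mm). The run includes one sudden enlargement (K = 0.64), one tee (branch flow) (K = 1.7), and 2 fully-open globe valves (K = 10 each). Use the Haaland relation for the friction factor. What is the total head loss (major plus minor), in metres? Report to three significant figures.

H_L ≈ 12.1 m

V = 4Q/(πD²) = 1.801 m/s; V²/2g = 0.1653 m
Re = 2.07×10^6, ε/D = 3.93×10^-6 → f = 0.01040 (Haaland)
Major: h_f = f(L/D)·V²/2g = 0.01040·4907·0.1653 = 8.437 m
Minor: ΣK = 22.3; h_m = ΣK·V²/2g = 3.694 m
Total H_L = 8.437 + 3.694 = 12.13 m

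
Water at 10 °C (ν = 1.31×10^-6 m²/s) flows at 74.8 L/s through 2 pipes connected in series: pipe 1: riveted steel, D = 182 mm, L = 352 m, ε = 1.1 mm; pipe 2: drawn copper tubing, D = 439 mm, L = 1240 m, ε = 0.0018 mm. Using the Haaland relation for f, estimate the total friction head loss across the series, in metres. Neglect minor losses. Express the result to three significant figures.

H ≈ 27.0 m

Pipe 1: V = 2.875 m/s, Re = 3.99×10^5, ε/D = 0.00604, f = 0.03245, h_1 = f(L/D)V²/2g = 26.44 m
Pipe 2: V = 0.4942 m/s, Re = 1.66×10^5, ε/D = 4.10×10^-6, f = 0.01611, h_2 = f(L/D)V²/2g = 0.5662 m
Series → Q common, losses add: H = Σh = 27.01 m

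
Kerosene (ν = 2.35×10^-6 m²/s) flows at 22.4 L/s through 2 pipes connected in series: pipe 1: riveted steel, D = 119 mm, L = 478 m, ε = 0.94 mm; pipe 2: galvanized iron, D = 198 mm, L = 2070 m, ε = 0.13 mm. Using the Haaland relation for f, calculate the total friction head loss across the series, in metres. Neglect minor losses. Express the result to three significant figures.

Pipe 1: V = 2.014 m/s, Re = 1.02×10^5, ε/D = 0.00790, f = 0.03575, h_1 = f(L/D)V²/2g = 29.69 m
Pipe 2: V = 0.7275 m/s, Re = 6.13×10^4, ε/D = 6.57×10^-4, f = 0.02204, h_2 = f(L/D)V²/2g = 6.216 m
Series → Q common, losses add: H = Σh = 35.91 m

H ≈ 35.9 m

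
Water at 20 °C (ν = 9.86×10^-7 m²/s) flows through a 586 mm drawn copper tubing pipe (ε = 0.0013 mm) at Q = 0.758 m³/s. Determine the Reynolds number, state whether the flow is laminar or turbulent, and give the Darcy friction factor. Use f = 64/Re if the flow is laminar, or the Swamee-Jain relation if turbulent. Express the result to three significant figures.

Re ≈ 1.67×10^6; turbulent; f ≈ 0.0107

V = 4Q/(πD²) = 2.811 m/s
Re = VD/ν = 2.811·0.586/9.86×10^-7 = 1.67×10^6
Re > 4000 → turbulent; ε/D = 2.22×10^-6
Swamee-Jain: f = 0.01074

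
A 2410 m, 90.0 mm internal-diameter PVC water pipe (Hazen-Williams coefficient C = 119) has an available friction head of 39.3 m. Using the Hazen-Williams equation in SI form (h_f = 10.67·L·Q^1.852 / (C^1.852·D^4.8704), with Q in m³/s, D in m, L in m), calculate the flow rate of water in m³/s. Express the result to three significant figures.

Rearranging: Q = [h_f·C^1.852·D^4.8704 / (10.67·L)]^(1/1.852)
Q = [39.3·119^1.852·0.0900^4.8704 / (10.67·2410)]^0.540 = 0.006383 m³/s

Q ≈ 0.00638 m³/s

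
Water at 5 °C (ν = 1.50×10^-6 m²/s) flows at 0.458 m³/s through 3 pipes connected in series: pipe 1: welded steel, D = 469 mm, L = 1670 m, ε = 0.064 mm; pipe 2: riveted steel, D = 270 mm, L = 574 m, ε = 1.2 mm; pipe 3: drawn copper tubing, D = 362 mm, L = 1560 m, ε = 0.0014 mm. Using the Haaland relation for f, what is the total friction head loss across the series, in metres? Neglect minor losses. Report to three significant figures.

H ≈ 272 m

Pipe 1: V = 2.651 m/s, Re = 8.29×10^5, ε/D = 1.36×10^-4, f = 0.01402, h_1 = f(L/D)V²/2g = 17.88 m
Pipe 2: V = 7.999 m/s, Re = 1.44×10^6, ε/D = 0.00444, f = 0.02944, h_2 = f(L/D)V²/2g = 204.1 m
Pipe 3: V = 4.450 m/s, Re = 1.07×10^6, ε/D = 3.87×10^-6, f = 0.01152, h_3 = f(L/D)V²/2g = 50.09 m
Series → Q common, losses add: H = Σh = 272.1 m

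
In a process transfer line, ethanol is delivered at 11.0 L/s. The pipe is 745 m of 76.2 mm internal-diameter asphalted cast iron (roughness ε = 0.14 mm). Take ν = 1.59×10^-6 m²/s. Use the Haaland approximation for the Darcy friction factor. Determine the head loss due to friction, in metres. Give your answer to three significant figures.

h_f ≈ 70.6 m

V = 4Q/(πD²) = 4·0.0110/(π·0.0762²) = 2.412 m/s
Re = VD/ν = 2.412·0.0762/1.59×10^-6 = 1.16×10^5 → turbulent
ε/D = 0.14/76.2 = 0.00184
Haaland: f = 0.02434
h_f = f(L/D)V²/(2g) = 0.02434·(745/0.0762)·2.412²/(2·9.81) = 70.56 m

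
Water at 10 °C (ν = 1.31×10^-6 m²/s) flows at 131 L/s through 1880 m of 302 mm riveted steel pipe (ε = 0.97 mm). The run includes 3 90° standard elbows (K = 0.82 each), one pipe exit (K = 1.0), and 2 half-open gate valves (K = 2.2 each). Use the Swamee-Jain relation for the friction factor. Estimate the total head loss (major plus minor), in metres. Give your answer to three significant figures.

H_L ≈ 30.1 m

V = 4Q/(πD²) = 1.829 m/s; V²/2g = 0.1705 m
Re = 4.22×10^5, ε/D = 0.00321 → f = 0.02710 (Swamee-Jain)
Major: h_f = f(L/D)·V²/2g = 0.02710·6225·0.1705 = 28.76 m
Minor: ΣK = 7.86; h_m = ΣK·V²/2g = 1.340 m
Total H_L = 28.76 + 1.340 = 30.10 m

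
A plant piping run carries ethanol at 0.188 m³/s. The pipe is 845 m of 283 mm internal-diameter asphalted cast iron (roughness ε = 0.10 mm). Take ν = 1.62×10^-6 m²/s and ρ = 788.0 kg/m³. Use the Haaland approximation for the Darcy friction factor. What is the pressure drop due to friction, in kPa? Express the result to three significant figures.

Δp ≈ 174 kPa

V = 4Q/(πD²) = 4·0.188/(π·0.283²) = 2.989 m/s
Re = VD/ν = 2.989·0.283/1.62×10^-6 = 5.22×10^5 → turbulent
ε/D = 0.10/283 = 3.53×10^-4
Haaland: f = 0.01653
h_f = f(L/D)V²/(2g) = 0.01653·(845/0.283)·2.989²/(2·9.81) = 22.47 m
Δp = ρg·h_f = 788.0·9.81·22.47 = 173.7 kPa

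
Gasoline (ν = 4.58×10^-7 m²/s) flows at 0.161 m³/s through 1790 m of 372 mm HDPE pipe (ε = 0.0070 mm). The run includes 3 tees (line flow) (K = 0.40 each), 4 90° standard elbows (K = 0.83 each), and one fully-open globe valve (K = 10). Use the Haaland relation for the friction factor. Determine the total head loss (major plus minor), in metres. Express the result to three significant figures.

V = 4Q/(πD²) = 1.481 m/s; V²/2g = 0.1118 m
Re = 1.20×10^6, ε/D = 1.88×10^-5 → f = 0.01163 (Haaland)
Major: h_f = f(L/D)·V²/2g = 0.01163·4812·0.1118 = 6.260 m
Minor: ΣK = 14.5; h_m = ΣK·V²/2g = 1.624 m
Total H_L = 6.260 + 1.624 = 7.884 m

H_L ≈ 7.88 m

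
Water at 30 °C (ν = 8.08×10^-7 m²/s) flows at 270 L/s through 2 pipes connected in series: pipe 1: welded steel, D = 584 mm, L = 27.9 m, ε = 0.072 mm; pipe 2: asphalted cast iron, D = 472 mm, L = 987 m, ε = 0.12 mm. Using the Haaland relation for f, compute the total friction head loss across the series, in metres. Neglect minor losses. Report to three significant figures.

H ≈ 3.90 m

Pipe 1: V = 1.008 m/s, Re = 7.29×10^5, ε/D = 1.23×10^-4, f = 0.01400, h_1 = f(L/D)V²/2g = 0.03464 m
Pipe 2: V = 1.543 m/s, Re = 9.01×10^5, ε/D = 2.54×10^-4, f = 0.01524, h_2 = f(L/D)V²/2g = 3.867 m
Series → Q common, losses add: H = Σh = 3.902 m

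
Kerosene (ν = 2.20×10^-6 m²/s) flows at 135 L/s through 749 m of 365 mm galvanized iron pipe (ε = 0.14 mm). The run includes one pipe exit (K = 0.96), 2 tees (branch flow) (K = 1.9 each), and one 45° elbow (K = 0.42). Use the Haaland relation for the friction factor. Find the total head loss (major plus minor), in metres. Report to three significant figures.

V = 4Q/(πD²) = 1.290 m/s; V²/2g = 0.08484 m
Re = 2.14×10^5, ε/D = 3.84×10^-4 → f = 0.01788 (Haaland)
Major: h_f = f(L/D)·V²/2g = 0.01788·2052·0.08484 = 3.113 m
Minor: ΣK = 5.18; h_m = ΣK·V²/2g = 0.4395 m
Total H_L = 3.113 + 0.4395 = 3.552 m

H_L ≈ 3.55 m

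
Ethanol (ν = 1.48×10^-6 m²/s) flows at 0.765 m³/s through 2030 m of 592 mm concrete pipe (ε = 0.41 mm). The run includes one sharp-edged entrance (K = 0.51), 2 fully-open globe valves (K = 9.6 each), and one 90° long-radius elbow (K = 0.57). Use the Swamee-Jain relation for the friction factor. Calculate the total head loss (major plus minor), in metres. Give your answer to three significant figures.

V = 4Q/(πD²) = 2.779 m/s; V²/2g = 0.3937 m
Re = 1.11×10^6, ε/D = 6.93×10^-4 → f = 0.01844 (Swamee-Jain)
Major: h_f = f(L/D)·V²/2g = 0.01844·3429·0.3937 = 24.89 m
Minor: ΣK = 20.3; h_m = ΣK·V²/2g = 7.984 m
Total H_L = 24.89 + 7.984 = 32.88 m

H_L ≈ 32.9 m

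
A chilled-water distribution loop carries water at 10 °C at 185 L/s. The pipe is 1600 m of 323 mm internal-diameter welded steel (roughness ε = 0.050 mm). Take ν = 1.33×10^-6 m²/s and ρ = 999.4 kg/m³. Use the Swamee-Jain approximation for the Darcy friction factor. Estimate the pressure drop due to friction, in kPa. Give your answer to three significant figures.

Δp ≈ 188 kPa

V = 4Q/(πD²) = 4·0.185/(π·0.323²) = 2.258 m/s
Re = VD/ν = 2.258·0.323/1.33×10^-6 = 5.48×10^5 → turbulent
ε/D = 0.050/323 = 1.55×10^-4
Swamee-Jain: f = 0.01494
h_f = f(L/D)V²/(2g) = 0.01494·(1600/0.323)·2.258²/(2·9.81) = 19.22 m
Δp = ρg·h_f = 999.4·9.81·19.22 = 188.5 kPa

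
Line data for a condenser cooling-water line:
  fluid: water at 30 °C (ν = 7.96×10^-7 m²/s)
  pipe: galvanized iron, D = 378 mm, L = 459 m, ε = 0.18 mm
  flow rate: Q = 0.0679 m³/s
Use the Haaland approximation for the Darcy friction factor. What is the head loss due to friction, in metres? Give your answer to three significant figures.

h_f ≈ 0.408 m

V = 4Q/(πD²) = 4·0.0679/(π·0.378²) = 0.6051 m/s
Re = VD/ν = 0.6051·0.378/7.96×10^-7 = 2.87×10^5 → turbulent
ε/D = 0.18/378 = 4.76×10^-4
Haaland: f = 0.01799
h_f = f(L/D)V²/(2g) = 0.01799·(459/0.378)·0.6051²/(2·9.81) = 0.4076 m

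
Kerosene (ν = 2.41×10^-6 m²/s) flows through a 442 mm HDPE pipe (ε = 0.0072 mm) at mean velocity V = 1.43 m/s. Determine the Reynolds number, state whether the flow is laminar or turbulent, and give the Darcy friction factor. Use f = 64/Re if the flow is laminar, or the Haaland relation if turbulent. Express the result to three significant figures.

Re ≈ 2.62×10^5; turbulent; f ≈ 0.0148

Re = VD/ν = 1.430·0.442/2.41×10^-6 = 2.62×10^5
Re > 4000 → turbulent; ε/D = 1.63×10^-5
Haaland: f = 0.01483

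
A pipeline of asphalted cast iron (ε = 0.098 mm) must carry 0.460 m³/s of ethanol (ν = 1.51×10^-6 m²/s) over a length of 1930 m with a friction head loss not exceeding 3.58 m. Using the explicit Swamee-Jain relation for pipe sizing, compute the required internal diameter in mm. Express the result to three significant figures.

D ≈ 682 mm

Swamee-Jain (Type III): D = 0.66·[ε^1.25·(LQ²/(gh_f))^4.75 + ν·Q^9.4·(L/(gh_f))^5.2]^0.04
LQ²/(gh_f) = 11.63; L/(gh_f) = 54.95
Term 1 = ε^1.25·(…)^4.75 = 1.12; Term 2 = ν·Q^9.4·(…)^5.2 = 1.14
D = 0.66·(1.12 + 1.14)^0.04 = 0.6819 m = 682 mm
Check: V = 1.26 m/s, Re = 5.69×10^5, f = 0.01477, h_f = 3.38 m ≈ 3.58 m ✓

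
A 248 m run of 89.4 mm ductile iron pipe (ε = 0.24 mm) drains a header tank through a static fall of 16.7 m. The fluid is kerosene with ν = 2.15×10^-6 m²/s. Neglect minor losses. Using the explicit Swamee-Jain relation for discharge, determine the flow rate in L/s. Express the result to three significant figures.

Swamee-Jain (Type II): Q = -0.965·√(gD⁵h_f/L)·ln[ε/(3.7D) + √(3.17ν²L/(gD³h_f))]
√(gD⁵h_f/L) = √(9.81·0.0894⁵·16.7/248) = 0.001942
ε/(3.7D) = 7.26×10^-4; √(3.17ν²L/(gD³h_f)) = 1.76×10^-4
Q = -0.965·0.001942·ln(9.018×10^-4) = 0.01314 m³/s
Check: V = 2.09 m/s, Re = 8.70×10^4, f = 0.02721, h_f = 16.9 m ≈ 16.7 m ✓

Q ≈ 13.1 L/s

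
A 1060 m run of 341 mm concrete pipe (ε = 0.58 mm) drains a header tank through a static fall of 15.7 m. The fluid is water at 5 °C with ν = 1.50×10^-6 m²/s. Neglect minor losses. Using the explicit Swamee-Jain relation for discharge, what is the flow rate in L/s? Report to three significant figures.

Swamee-Jain (Type II): Q = -0.965·√(gD⁵h_f/L)·ln[ε/(3.7D) + √(3.17ν²L/(gD³h_f))]
√(gD⁵h_f/L) = √(9.81·0.341⁵·15.7/1060) = 0.02588
ε/(3.7D) = 4.60×10^-4; √(3.17ν²L/(gD³h_f)) = 3.52×10^-5
Q = -0.965·0.02588·ln(4.949×10^-4) = 0.1901 m³/s
Check: V = 2.08 m/s, Re = 4.73×10^5, f = 0.02300, h_f = 15.8 m ≈ 15.7 m ✓

Q ≈ 190 L/s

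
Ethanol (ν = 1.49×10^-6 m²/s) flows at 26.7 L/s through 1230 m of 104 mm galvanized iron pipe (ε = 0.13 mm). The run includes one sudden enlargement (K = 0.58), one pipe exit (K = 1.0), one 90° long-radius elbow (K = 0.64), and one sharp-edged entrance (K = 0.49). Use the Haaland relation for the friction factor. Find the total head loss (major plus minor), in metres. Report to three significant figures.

V = 4Q/(πD²) = 3.143 m/s; V²/2g = 0.5035 m
Re = 2.19×10^5, ε/D = 0.00125 → f = 0.02177 (Haaland)
Major: h_f = f(L/D)·V²/2g = 0.02177·11827·0.5035 = 129.6 m
Minor: ΣK = 2.71; h_m = ΣK·V²/2g = 1.365 m
Total H_L = 129.6 + 1.365 = 131.0 m

H_L ≈ 131 m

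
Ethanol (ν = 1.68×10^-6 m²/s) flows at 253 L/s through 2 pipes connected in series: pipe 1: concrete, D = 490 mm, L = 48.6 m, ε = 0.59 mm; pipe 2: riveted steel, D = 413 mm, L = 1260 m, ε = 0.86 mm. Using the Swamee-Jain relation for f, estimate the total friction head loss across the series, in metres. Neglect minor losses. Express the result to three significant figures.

Pipe 1: V = 1.342 m/s, Re = 3.91×10^5, ε/D = 0.00120, f = 0.02135, h_1 = f(L/D)V²/2g = 0.1943 m
Pipe 2: V = 1.889 m/s, Re = 4.64×10^5, ε/D = 0.00208, f = 0.02417, h_2 = f(L/D)V²/2g = 13.41 m
Series → Q common, losses add: H = Σh = 13.60 m

H ≈ 13.6 m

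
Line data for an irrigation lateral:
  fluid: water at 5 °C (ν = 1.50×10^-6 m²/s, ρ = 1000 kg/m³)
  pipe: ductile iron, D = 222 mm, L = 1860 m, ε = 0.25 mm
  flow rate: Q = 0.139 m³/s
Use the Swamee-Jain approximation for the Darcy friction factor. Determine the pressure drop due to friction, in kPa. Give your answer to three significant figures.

Δp ≈ 1130 kPa

V = 4Q/(πD²) = 4·0.139/(π·0.222²) = 3.591 m/s
Re = VD/ν = 3.591·0.222/1.50×10^-6 = 5.31×10^5 → turbulent
ε/D = 0.25/222 = 0.00113
Swamee-Jain: f = 0.02085
h_f = f(L/D)V²/(2g) = 0.02085·(1860/0.222)·3.591²/(2·9.81) = 114.8 m
Δp = ρg·h_f = 1000·9.81·114.8 = 1126 kPa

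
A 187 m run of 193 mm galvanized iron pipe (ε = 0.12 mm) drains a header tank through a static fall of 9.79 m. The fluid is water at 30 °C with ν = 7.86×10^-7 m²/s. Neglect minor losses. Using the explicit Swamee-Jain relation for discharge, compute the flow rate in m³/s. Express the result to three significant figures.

Swamee-Jain (Type II): Q = -0.965·√(gD⁵h_f/L)·ln[ε/(3.7D) + √(3.17ν²L/(gD³h_f))]
√(gD⁵h_f/L) = √(9.81·0.193⁵·9.79/187) = 0.01173
ε/(3.7D) = 1.68×10^-4; √(3.17ν²L/(gD³h_f)) = 2.30×10^-5
Q = -0.965·0.01173·ln(1.911×10^-4) = 0.09690 m³/s
Check: V = 3.31 m/s, Re = 8.13×10^5, f = 0.01818, h_f = 9.85 m ≈ 9.79 m ✓

Q ≈ 0.0969 m³/s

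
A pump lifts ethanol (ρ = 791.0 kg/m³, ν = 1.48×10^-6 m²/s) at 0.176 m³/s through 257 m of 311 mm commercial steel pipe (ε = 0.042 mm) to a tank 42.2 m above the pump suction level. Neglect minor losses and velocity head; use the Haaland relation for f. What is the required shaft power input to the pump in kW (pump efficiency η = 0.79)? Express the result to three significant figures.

P_shaft ≈ 78.7 kW

V = 4Q/(πD²) = 2.317 m/s; Re = 4.87×10^5; ε/D = 1.35×10^-4; f = 0.01469
h_f = f(L/D)V²/2g = 3.320 m
Total head H = z + h_f = 42.2 + 3.320 = 45.52 m
P_hyd = ρgQH = 791.0·9.81·0.176·45.52 = 62.17 kW
P_shaft = P_hyd/η = 62.17/0.79 = 78.69 kW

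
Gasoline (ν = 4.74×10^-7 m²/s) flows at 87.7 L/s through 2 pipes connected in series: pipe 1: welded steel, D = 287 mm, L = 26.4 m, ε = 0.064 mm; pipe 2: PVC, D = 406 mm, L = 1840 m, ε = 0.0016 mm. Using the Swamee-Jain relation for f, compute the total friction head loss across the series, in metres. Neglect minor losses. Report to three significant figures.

H ≈ 1.49 m

Pipe 1: V = 1.356 m/s, Re = 8.21×10^5, ε/D = 2.23×10^-4, f = 0.01518, h_1 = f(L/D)V²/2g = 0.1308 m
Pipe 2: V = 0.6774 m/s, Re = 5.80×10^5, ε/D = 3.94×10^-6, f = 0.01282, h_2 = f(L/D)V²/2g = 1.359 m
Series → Q common, losses add: H = Σh = 1.490 m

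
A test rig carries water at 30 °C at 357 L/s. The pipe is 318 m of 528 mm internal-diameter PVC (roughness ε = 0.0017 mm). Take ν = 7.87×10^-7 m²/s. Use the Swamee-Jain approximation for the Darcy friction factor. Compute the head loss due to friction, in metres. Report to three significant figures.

V = 4Q/(πD²) = 4·0.357/(π·0.528²) = 1.630 m/s
Re = VD/ν = 1.630·0.528/7.87×10^-7 = 1.09×10^6 → turbulent
ε/D = 0.0017/528 = 3.22×10^-6
Swamee-Jain: f = 0.01152
h_f = f(L/D)V²/(2g) = 0.01152·(318/0.528)·1.630²/(2·9.81) = 0.9400 m

h_f ≈ 0.940 m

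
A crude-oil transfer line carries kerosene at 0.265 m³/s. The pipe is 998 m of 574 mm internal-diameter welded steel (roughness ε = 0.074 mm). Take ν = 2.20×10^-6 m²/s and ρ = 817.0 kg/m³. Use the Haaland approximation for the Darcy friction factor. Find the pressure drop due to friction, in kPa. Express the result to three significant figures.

Δp ≈ 11.7 kPa

V = 4Q/(πD²) = 4·0.265/(π·0.574²) = 1.024 m/s
Re = VD/ν = 1.024·0.574/2.20×10^-6 = 2.67×10^5 → turbulent
ε/D = 0.074/574 = 1.29×10^-4
Haaland: f = 0.01572
h_f = f(L/D)V²/(2g) = 0.01572·(998/0.574)·1.024²/(2·9.81) = 1.461 m
Δp = ρg·h_f = 817.0·9.81·1.461 = 11.71 kPa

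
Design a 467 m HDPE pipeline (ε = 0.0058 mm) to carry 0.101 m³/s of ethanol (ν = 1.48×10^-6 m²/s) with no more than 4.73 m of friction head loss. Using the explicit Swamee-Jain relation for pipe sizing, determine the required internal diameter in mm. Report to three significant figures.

Swamee-Jain (Type III): D = 0.66·[ε^1.25·(LQ²/(gh_f))^4.75 + ν·Q^9.4·(L/(gh_f))^5.2]^0.04
LQ²/(gh_f) = 0.1027; L/(gh_f) = 10.06
Term 1 = ε^1.25·(…)^4.75 = 5.74×10^-12; Term 2 = ν·Q^9.4·(…)^5.2 = 1.06×10^-10
D = 0.66·(5.74×10^-12 + 1.06×10^-10)^0.04 = 0.2639 m = 264 mm
Check: V = 1.85 m/s, Re = 3.29×10^5, f = 0.01440, h_f = 4.43 m ≈ 4.73 m ✓

D ≈ 264 mm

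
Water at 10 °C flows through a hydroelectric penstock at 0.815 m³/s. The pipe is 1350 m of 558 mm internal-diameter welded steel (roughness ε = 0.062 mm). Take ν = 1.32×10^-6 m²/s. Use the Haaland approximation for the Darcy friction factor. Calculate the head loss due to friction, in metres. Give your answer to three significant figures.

V = 4Q/(πD²) = 4·0.815/(π·0.558²) = 3.333 m/s
Re = VD/ν = 3.333·0.558/1.32×10^-6 = 1.41×10^6 → turbulent
ε/D = 0.062/558 = 1.11×10^-4
Haaland: f = 0.01317
h_f = f(L/D)V²/(2g) = 0.01317·(1350/0.558)·3.333²/(2·9.81) = 18.04 m

h_f ≈ 18.0 m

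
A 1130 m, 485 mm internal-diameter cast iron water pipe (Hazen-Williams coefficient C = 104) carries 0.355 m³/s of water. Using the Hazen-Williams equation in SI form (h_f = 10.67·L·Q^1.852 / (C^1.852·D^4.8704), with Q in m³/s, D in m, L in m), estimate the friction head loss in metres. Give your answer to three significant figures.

h_f = 10.67·1130·0.355^1.852 / (104^1.852·0.485^4.8704) = 11.05 m

h_f ≈ 11.0 m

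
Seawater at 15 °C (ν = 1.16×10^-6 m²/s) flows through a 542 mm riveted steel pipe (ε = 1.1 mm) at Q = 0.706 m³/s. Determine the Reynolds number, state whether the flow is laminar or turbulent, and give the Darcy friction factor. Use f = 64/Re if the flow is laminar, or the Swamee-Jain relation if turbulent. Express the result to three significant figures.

Re ≈ 1.43×10^6; turbulent; f ≈ 0.0237

V = 4Q/(πD²) = 3.060 m/s
Re = VD/ν = 3.060·0.542/1.16×10^-6 = 1.43×10^6
Re > 4000 → turbulent; ε/D = 0.00203
Swamee-Jain: f = 0.02370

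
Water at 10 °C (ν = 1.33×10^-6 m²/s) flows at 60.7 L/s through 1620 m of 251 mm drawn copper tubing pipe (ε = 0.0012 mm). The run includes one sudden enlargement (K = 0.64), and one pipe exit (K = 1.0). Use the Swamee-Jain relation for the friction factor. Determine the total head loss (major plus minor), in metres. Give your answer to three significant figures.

V = 4Q/(πD²) = 1.227 m/s; V²/2g = 0.07670 m
Re = 2.32×10^5, ε/D = 4.78×10^-6 → f = 0.01515 (Swamee-Jain)
Major: h_f = f(L/D)·V²/2g = 0.01515·6454·0.07670 = 7.498 m
Minor: ΣK = 1.64; h_m = ΣK·V²/2g = 0.1258 m
Total H_L = 7.498 + 0.1258 = 7.624 m

H_L ≈ 7.62 m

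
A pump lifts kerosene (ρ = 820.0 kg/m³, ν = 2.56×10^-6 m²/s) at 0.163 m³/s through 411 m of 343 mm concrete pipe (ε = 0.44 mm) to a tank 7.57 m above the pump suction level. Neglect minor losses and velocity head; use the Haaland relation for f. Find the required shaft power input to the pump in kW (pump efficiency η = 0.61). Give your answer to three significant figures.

P_shaft ≈ 25.2 kW

V = 4Q/(πD²) = 1.764 m/s; Re = 2.36×10^5; ε/D = 0.00128; f = 0.02182
h_f = f(L/D)V²/2g = 4.148 m
Total head H = z + h_f = 7.57 + 4.148 = 11.72 m
P_hyd = ρgQH = 820.0·9.81·0.163·11.72 = 15.36 kW
P_shaft = P_hyd/η = 15.36/0.61 = 25.19 kW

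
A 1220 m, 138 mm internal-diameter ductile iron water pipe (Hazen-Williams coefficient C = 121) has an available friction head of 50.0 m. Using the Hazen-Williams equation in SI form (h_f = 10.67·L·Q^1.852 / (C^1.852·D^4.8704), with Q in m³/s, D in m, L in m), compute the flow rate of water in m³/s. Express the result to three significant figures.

Q ≈ 0.0329 m³/s

Rearranging: Q = [h_f·C^1.852·D^4.8704 / (10.67·L)]^(1/1.852)
Q = [50.0·121^1.852·0.138^4.8704 / (10.67·1220)]^0.540 = 0.03285 m³/s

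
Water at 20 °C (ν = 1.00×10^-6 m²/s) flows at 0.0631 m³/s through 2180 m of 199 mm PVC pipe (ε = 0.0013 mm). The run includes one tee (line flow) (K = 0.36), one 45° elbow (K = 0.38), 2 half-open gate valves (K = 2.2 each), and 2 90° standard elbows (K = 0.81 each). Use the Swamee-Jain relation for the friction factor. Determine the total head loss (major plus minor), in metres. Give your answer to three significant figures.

V = 4Q/(πD²) = 2.029 m/s; V²/2g = 0.2098 m
Re = 4.04×10^5, ε/D = 6.53×10^-6 → f = 0.01370 (Swamee-Jain)
Major: h_f = f(L/D)·V²/2g = 0.01370·10955·0.2098 = 31.48 m
Minor: ΣK = 6.76; h_m = ΣK·V²/2g = 1.418 m
Total H_L = 31.48 + 1.418 = 32.90 m

H_L ≈ 32.9 m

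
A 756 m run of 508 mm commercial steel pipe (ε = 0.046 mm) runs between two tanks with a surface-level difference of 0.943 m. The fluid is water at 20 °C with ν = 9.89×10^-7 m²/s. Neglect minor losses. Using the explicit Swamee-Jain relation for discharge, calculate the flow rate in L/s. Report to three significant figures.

Q ≈ 188 L/s

Swamee-Jain (Type II): Q = -0.965·√(gD⁵h_f/L)·ln[ε/(3.7D) + √(3.17ν²L/(gD³h_f))]
√(gD⁵h_f/L) = √(9.81·0.508⁵·0.943/756) = 0.02035
ε/(3.7D) = 2.45×10^-5; √(3.17ν²L/(gD³h_f)) = 4.40×10^-5
Q = -0.965·0.02035·ln(6.844×10^-5) = 0.1883 m³/s
Check: V = 0.929 m/s, Re = 4.77×10^5, f = 0.01444, h_f = 0.945 m ≈ 0.943 m ✓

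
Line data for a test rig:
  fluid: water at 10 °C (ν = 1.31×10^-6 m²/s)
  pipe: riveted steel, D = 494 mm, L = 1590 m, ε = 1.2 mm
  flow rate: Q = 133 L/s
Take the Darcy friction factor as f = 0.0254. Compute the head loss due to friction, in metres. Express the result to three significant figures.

h_f ≈ 2.01 m

V = 4Q/(πD²) = 4·0.133/(π·0.494²) = 0.6939 m/s
h_f = f(L/D)V²/(2g) = 0.02540·(1590/0.494)·0.6939²/(2·9.81) = 2.006 m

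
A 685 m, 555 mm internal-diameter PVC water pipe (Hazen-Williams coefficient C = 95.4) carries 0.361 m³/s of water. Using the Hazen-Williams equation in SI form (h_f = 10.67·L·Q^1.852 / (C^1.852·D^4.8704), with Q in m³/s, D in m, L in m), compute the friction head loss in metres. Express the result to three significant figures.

h_f = 10.67·685·0.361^1.852 / (95.4^1.852·0.555^4.8704) = 4.204 m

h_f ≈ 4.20 m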